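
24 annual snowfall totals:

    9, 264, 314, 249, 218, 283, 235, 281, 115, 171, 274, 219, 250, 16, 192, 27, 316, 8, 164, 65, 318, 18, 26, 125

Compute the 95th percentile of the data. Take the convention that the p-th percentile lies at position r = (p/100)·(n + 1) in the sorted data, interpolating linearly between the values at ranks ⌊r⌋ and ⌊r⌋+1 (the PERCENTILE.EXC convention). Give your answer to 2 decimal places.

317.50

Sorted: 8, 9, 16, 18, 26, 27, 65, 115, 125, 164, 171, 192, 218, 219, 235, 249, 250, 264, 274, 281, 283, 314, 316, 318.
n = 24.
r = (95/100)·(24 + 1) = 23.75.
Rank 23 is 316 and rank 24 is 318.
Interpolate: 316 + 0.75·(318 − 316) = 316 + 0.75·2 = 317.5.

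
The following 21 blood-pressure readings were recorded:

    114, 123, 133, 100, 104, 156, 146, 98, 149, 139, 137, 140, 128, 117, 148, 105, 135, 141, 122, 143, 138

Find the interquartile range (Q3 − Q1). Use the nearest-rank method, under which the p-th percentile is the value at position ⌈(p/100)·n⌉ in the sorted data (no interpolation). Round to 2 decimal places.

24.00

Sorted: 98, 100, 104, 105, 114, 117, 122, 123, 128, 133, 135, 137, 138, 139, 140, 141, 143, 146, 148, 149, 156.
n = 21.
P25: rank ⌈25/100·21⌉ = 6 → 117.
P75: rank ⌈75/100·21⌉ = 16 → 141.
Difference: 141 − 117 = 24.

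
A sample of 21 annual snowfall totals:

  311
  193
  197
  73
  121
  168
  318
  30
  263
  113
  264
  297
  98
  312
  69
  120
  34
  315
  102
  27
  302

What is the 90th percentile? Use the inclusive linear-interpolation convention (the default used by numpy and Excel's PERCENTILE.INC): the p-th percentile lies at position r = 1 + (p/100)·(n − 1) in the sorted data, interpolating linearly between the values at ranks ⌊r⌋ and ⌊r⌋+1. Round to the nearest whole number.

312

Sorted: 27, 30, 34, 69, 73, 98, 102, 113, 120, 121, 168, 193, 197, 263, 264, 297, 302, 311, 312, 315, 318.
n = 21.
r = 1 + (90/100)·(21 − 1) = 1 + 18 = 19.
r is an integer, so P90 is the value at rank 19: 312.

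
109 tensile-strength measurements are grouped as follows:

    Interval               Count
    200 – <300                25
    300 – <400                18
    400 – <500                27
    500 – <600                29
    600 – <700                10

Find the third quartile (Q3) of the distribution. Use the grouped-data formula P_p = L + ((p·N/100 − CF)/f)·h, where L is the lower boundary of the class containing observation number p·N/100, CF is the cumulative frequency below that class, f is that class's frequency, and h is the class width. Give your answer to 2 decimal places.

N = 109; target position k = 75/100 · 109 = 81.75.
Cumulative frequencies: 25, 43, 70, 99, 109.
Observation 81.75 falls in the class 500 – <600.
L = 500, CF = 70, f = 29, h = 100.
P75 = 500 + ((81.75 − 70)/29)·100 = 500 + 40.5172 = 540.517.

540.52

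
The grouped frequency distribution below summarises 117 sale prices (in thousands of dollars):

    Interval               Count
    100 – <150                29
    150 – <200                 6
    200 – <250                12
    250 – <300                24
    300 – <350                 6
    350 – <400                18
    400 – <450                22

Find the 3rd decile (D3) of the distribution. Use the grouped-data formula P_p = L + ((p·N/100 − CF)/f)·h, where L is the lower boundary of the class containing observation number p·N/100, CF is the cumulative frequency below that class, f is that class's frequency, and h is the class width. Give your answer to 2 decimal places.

200.42

N = 117; target position k = 30/100 · 117 = 35.1.
Cumulative frequencies: 29, 35, 47, 71, 77, 95, 117.
Observation 35.1 falls in the class 200 – <250.
L = 200, CF = 35, f = 12, h = 50.
P30 = 200 + ((35.1 − 35)/12)·50 = 200 + 0.416667 = 200.417.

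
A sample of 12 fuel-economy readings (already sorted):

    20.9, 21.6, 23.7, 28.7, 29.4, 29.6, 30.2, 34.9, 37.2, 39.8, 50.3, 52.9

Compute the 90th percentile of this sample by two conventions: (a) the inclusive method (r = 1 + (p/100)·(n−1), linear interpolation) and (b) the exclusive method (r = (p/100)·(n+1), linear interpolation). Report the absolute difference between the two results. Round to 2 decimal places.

n = 12.
(a) r = 10.9; between ranks 10 (39.8) and 11 (50.3): 49.25.
(b) r = 11.7; between ranks 11 (50.3) and 12 (52.9): 52.12.
|49.25 − 52.12| = 2.87.

2.87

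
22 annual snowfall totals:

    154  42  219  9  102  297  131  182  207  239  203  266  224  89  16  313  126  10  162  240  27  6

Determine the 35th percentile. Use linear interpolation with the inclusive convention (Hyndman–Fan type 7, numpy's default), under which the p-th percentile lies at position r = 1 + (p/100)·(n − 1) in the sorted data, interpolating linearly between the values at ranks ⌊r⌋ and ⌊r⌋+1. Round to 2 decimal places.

110.40

Sorted: 6, 9, 10, 16, 27, 42, 89, 102, 126, 131, 154, 162, 182, 203, 207, 219, 224, 239, 240, 266, 297, 313.
n = 22.
r = 1 + (35/100)·(22 − 1) = 1 + 7.35 = 8.35.
Rank 8 is 102 and rank 9 is 126.
Interpolate: 102 + 0.35·(126 − 102) = 102 + 0.35·24 = 110.4.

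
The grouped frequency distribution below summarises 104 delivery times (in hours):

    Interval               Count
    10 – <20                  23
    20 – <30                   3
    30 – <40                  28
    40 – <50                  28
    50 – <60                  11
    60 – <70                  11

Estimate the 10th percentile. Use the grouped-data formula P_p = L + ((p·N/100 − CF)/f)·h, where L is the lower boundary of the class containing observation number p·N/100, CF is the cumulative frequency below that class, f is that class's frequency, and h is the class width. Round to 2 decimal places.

14.52

N = 104; target position k = 10/100 · 104 = 10.4.
Cumulative frequencies: 23, 26, 54, 82, 93, 104.
Observation 10.4 falls in the class 10 – <20.
L = 10, CF = 0, f = 23, h = 10.
P10 = 10 + ((10.4 − 0)/23)·10 = 10 + 4.52174 = 14.5217.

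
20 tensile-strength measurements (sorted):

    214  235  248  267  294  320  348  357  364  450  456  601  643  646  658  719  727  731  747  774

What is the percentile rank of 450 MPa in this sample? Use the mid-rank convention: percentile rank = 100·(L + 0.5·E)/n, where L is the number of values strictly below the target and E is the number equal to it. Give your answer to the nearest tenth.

Count below 450: L = 9; count equal: E = 1; n = 20.
Percentile rank = 100·(9 + 0.5·1)/20 = 100·9.5/20 = 47.5.

47.5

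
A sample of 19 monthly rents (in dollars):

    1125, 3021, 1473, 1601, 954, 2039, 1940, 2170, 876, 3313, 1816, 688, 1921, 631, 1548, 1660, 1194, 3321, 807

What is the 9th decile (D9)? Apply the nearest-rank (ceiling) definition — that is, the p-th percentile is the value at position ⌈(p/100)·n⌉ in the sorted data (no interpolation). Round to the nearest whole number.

3313

Sorted: 631, 688, 807, 876, 954, 1125, 1194, 1473, 1548, 1601, 1660, 1816, 1921, 1940, 2039, 2170, 3021, 3313, 3321.
n = 19.
Position = ⌈90/100 · 19⌉ = ⌈17.1⌉ = 18.
The value at rank 18 is 3313.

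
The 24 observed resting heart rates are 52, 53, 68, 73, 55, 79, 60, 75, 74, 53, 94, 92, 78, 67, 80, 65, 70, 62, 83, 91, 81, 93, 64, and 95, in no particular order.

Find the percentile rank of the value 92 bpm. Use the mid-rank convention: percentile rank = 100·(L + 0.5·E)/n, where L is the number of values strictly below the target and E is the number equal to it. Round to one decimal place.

Sorted: 52, 53, 53, 55, 60, 62, 64, 65, 67, 68, 70, 73, 74, 75, 78, 79, 80, 81, 83, 91, 92, 93, 94, 95.
Count below 92: L = 20; count equal: E = 1; n = 24.
Percentile rank = 100·(20 + 0.5·1)/24 = 100·20.5/24 = 85.42.

85.4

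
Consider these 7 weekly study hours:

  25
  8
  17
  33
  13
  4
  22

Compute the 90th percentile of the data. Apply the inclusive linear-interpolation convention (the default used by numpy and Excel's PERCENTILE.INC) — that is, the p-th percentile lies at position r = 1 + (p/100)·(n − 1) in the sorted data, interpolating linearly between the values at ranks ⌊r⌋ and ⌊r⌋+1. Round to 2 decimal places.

Sorted: 4, 8, 13, 17, 22, 25, 33.
n = 7.
r = 1 + (90/100)·(7 − 1) = 1 + 5.4 = 6.4.
Rank 6 is 25 and rank 7 is 33.
Interpolate: 25 + 0.4·(33 − 25) = 25 + 0.4·8 = 28.2.

28.20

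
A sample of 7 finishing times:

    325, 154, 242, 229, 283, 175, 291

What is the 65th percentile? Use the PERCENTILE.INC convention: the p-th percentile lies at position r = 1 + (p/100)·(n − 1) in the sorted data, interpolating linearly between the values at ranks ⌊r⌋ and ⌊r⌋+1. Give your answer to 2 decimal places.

278.90

Sorted: 154, 175, 229, 242, 283, 291, 325.
n = 7.
r = 1 + (65/100)·(7 − 1) = 1 + 3.9 = 4.9.
Rank 4 is 242 and rank 5 is 283.
Interpolate: 242 + 0.9·(283 − 242) = 242 + 0.9·41 = 278.9.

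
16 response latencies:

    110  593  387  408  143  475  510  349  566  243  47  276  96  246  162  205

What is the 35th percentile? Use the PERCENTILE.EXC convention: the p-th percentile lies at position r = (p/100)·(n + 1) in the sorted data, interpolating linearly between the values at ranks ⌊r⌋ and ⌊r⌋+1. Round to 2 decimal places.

Sorted: 47, 96, 110, 143, 162, 205, 243, 246, 276, 349, 387, 408, 475, 510, 566, 593.
n = 16.
r = (35/100)·(16 + 1) = 5.95.
Rank 5 is 162 and rank 6 is 205.
Interpolate: 162 + 0.95·(205 − 162) = 162 + 0.95·43 = 202.85.

202.85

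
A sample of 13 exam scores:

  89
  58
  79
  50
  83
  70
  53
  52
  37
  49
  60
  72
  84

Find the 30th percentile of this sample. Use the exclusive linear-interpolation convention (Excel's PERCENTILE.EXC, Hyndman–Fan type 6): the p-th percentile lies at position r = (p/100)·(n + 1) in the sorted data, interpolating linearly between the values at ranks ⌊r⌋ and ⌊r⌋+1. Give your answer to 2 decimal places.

Sorted: 37, 49, 50, 52, 53, 58, 60, 70, 72, 79, 83, 84, 89.
n = 13.
r = (30/100)·(13 + 1) = 4.2.
Rank 4 is 52 and rank 5 is 53.
Interpolate: 52 + 0.2·(53 − 52) = 52 + 0.2·1 = 52.2.

52.20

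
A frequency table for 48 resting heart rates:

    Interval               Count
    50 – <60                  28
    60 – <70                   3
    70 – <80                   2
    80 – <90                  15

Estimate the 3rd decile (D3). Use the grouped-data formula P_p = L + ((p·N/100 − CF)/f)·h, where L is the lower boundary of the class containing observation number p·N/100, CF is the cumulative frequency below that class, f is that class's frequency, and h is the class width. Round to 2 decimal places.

55.14

N = 48; target position k = 30/100 · 48 = 14.4.
Cumulative frequencies: 28, 31, 33, 48.
Observation 14.4 falls in the class 50 – <60.
L = 50, CF = 0, f = 28, h = 10.
P30 = 50 + ((14.4 − 0)/28)·10 = 50 + 5.14286 = 55.1429.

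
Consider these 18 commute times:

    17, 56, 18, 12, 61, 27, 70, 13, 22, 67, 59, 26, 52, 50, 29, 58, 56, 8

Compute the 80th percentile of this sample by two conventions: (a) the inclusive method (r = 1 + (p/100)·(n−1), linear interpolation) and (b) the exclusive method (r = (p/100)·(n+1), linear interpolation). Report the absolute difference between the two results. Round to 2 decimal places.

Sorted: 8, 12, 13, 17, 18, 22, 26, 27, 29, 50, 52, 56, 56, 58, 59, 61, 67, 70.
n = 18.
(a) r = 14.6; between ranks 14 (58) and 15 (59): 58.6.
(b) r = 15.2; between ranks 15 (59) and 16 (61): 59.4.
|58.6 − 59.4| = 0.8.

0.80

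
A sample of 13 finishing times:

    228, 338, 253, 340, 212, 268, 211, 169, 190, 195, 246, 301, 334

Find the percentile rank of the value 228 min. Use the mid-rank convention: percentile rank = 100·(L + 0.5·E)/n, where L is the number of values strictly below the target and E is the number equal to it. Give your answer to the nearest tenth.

42.3

Sorted: 169, 190, 195, 211, 212, 228, 246, 253, 268, 301, 334, 338, 340.
Count below 228: L = 5; count equal: E = 1; n = 13.
Percentile rank = 100·(5 + 0.5·1)/13 = 100·5.5/13 = 42.31.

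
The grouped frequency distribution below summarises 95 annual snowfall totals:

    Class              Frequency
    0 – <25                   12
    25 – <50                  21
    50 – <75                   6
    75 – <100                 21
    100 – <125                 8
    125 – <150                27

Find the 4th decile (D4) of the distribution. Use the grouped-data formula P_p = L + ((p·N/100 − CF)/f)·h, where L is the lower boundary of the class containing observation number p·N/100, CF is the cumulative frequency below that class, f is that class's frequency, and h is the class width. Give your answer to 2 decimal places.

N = 95; target position k = 40/100 · 95 = 38.
Cumulative frequencies: 12, 33, 39, 60, 68, 95.
Observation 38 falls in the class 50 – <75.
L = 50, CF = 33, f = 6, h = 25.
P40 = 50 + ((38 − 33)/6)·25 = 50 + 20.8333 = 70.8333.

70.83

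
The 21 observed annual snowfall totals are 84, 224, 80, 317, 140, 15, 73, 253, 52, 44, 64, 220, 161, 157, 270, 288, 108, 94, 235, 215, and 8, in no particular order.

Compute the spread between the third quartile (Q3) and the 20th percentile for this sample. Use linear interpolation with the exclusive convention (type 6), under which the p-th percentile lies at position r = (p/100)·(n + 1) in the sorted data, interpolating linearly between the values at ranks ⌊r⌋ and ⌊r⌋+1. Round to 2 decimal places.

Sorted: 8, 15, 44, 52, 64, 73, 80, 84, 94, 108, 140, 157, 161, 215, 220, 224, 235, 253, 270, 288, 317.
n = 21.
P20: r = 4.4; ranks 4–5 are 52, 64; interpolating gives 56.8.
P75: r = 16.5; ranks 16–17 are 224, 235; interpolating gives 229.5.
Difference: 229.5 − 56.8 = 172.7.

172.70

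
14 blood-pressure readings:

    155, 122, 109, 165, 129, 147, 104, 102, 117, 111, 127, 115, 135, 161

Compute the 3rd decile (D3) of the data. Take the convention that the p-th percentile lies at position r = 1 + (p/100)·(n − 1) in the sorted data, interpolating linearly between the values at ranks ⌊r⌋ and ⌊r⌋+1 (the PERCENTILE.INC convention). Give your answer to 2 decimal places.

Sorted: 102, 104, 109, 111, 115, 117, 122, 127, 129, 135, 147, 155, 161, 165.
n = 14.
r = 1 + (30/100)·(14 − 1) = 1 + 3.9 = 4.9.
Rank 4 is 111 and rank 5 is 115.
Interpolate: 111 + 0.9·(115 − 111) = 111 + 0.9·4 = 114.6.

114.60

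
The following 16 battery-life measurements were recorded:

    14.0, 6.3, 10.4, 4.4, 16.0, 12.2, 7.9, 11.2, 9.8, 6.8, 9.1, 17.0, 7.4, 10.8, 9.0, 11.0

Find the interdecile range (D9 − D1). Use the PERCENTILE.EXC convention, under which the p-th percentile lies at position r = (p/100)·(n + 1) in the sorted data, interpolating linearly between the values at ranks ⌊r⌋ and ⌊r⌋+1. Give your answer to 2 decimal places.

10.57

Sorted: 4.4, 6.3, 6.8, 7.4, 7.9, 9.0, 9.1, 9.8, 10.4, 10.8, 11.0, 11.2, 12.2, 14.0, 16.0, 17.0.
n = 16.
P10: r = 1.7; ranks 1–2 are 4.4, 6.3; interpolating gives 5.73.
P90: r = 15.3; ranks 15–16 are 16.0, 17.0; interpolating gives 16.3.
Difference: 16.3 − 5.73 = 10.57.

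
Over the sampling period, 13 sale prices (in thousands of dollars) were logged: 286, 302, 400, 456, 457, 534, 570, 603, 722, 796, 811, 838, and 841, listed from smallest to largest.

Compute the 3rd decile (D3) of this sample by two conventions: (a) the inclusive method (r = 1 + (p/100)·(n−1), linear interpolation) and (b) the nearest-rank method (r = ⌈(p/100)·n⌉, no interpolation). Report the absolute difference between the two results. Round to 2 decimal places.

0.60

n = 13.
(a) r = 4.6; between ranks 4 (456) and 5 (457): 456.6.
(b) the nearest-rank method: rank 4 → 456.
|456.6 − 456| = 0.6.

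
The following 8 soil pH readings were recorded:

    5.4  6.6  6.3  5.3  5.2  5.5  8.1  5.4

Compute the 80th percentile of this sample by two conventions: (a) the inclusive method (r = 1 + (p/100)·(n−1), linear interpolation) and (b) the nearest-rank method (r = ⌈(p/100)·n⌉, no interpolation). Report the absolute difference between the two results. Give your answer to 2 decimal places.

Sorted: 5.2, 5.3, 5.4, 5.4, 5.5, 6.3, 6.6, 8.1.
n = 8.
(a) r = 6.6; between ranks 6 (6.3) and 7 (6.6): 6.48.
(b) the nearest-rank method: rank 7 → 6.6.
|6.48 − 6.6| = 0.12.

0.12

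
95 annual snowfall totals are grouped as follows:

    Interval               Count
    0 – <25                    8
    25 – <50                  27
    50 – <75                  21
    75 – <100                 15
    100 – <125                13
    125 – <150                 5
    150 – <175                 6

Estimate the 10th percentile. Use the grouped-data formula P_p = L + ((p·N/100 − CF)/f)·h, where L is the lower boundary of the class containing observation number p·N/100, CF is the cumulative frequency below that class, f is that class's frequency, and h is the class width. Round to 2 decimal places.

N = 95; target position k = 10/100 · 95 = 9.5.
Cumulative frequencies: 8, 35, 56, 71, 84, 89, 95.
Observation 9.5 falls in the class 25 – <50.
L = 25, CF = 8, f = 27, h = 25.
P10 = 25 + ((9.5 − 8)/27)·25 = 25 + 1.38889 = 26.3889.

26.39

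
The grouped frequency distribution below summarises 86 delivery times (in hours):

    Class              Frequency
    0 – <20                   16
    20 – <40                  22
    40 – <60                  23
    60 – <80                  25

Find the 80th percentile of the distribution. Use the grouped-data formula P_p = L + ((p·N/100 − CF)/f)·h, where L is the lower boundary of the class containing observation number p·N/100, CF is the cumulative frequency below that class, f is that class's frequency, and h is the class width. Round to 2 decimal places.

66.24

N = 86; target position k = 80/100 · 86 = 68.8.
Cumulative frequencies: 16, 38, 61, 86.
Observation 68.8 falls in the class 60 – <80.
L = 60, CF = 61, f = 25, h = 20.
P80 = 60 + ((68.8 − 61)/25)·20 = 60 + 6.24 = 66.24.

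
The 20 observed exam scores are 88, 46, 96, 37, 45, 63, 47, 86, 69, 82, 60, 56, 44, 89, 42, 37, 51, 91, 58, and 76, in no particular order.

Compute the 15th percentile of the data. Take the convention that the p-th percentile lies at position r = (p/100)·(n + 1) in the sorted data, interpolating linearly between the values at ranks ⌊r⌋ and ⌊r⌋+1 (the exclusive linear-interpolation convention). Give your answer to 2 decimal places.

42.30

Sorted: 37, 37, 42, 44, 45, 46, 47, 51, 56, 58, 60, 63, 69, 76, 82, 86, 88, 89, 91, 96.
n = 20.
r = (15/100)·(20 + 1) = 3.15.
Rank 3 is 42 and rank 4 is 44.
Interpolate: 42 + 0.15·(44 − 42) = 42 + 0.15·2 = 42.3.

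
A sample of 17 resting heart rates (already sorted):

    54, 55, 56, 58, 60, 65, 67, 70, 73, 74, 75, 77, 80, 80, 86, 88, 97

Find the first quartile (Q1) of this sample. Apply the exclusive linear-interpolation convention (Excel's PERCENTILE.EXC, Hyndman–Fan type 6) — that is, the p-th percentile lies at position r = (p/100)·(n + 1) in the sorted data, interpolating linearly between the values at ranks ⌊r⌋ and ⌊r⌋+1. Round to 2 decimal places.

n = 17.
r = (25/100)·(17 + 1) = 4.5.
Rank 4 is 58 and rank 5 is 60.
Interpolate: 58 + 0.5·(60 − 58) = 58 + 0.5·2 = 59.

59.00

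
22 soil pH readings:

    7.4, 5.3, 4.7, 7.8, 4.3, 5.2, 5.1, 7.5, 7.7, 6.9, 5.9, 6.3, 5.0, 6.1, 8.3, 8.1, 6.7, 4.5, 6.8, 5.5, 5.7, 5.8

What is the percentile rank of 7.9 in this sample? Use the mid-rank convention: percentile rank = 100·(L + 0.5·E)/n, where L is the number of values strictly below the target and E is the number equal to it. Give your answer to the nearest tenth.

Sorted: 4.3, 4.5, 4.7, 5.0, 5.1, 5.2, 5.3, 5.5, 5.7, 5.8, 5.9, 6.1, 6.3, 6.7, 6.8, 6.9, 7.4, 7.5, 7.7, 7.8, 8.1, 8.3.
Count below 7.9: L = 20; count equal: E = 0; n = 22.
Percentile rank = 100·(20 + 0.5·0)/22 = 100·20/22 = 90.91.

90.9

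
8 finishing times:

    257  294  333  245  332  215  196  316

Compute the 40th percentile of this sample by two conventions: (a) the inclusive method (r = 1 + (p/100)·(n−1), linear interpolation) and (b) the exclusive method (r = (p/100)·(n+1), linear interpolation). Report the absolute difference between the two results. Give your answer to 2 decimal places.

Sorted: 196, 215, 245, 257, 294, 316, 332, 333.
n = 8.
(a) r = 3.8; between ranks 3 (245) and 4 (257): 254.6.
(b) r = 3.6; between ranks 3 (245) and 4 (257): 252.2.
|254.6 − 252.2| = 2.4.

2.40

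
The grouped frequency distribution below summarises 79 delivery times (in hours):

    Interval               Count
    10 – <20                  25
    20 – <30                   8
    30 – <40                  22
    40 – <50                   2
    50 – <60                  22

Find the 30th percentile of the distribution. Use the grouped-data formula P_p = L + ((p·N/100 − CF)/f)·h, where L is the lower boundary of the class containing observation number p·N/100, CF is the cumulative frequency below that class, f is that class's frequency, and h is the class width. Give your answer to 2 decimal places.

19.48

N = 79; target position k = 30/100 · 79 = 23.7.
Cumulative frequencies: 25, 33, 55, 57, 79.
Observation 23.7 falls in the class 10 – <20.
L = 10, CF = 0, f = 25, h = 10.
P30 = 10 + ((23.7 − 0)/25)·10 = 10 + 9.48 = 19.48.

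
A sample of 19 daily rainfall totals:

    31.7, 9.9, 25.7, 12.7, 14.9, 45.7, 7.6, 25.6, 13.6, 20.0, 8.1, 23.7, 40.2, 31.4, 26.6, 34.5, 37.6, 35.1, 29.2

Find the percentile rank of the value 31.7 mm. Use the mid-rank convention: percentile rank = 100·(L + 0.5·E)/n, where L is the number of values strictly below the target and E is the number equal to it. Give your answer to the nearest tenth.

Sorted: 7.6, 8.1, 9.9, 12.7, 13.6, 14.9, 20.0, 23.7, 25.6, 25.7, 26.6, 29.2, 31.4, 31.7, 34.5, 35.1, 37.6, 40.2, 45.7.
Count below 31.7: L = 13; count equal: E = 1; n = 19.
Percentile rank = 100·(13 + 0.5·1)/19 = 100·13.5/19 = 71.05.

71.1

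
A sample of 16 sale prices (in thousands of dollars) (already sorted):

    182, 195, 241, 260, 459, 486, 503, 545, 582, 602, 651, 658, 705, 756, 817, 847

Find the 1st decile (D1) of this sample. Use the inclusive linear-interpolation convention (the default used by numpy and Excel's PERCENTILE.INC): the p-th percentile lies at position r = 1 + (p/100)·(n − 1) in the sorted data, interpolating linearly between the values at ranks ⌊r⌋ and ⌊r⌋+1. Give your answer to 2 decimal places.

218.00

n = 16.
r = 1 + (10/100)·(16 − 1) = 1 + 1.5 = 2.5.
Rank 2 is 195 and rank 3 is 241.
Interpolate: 195 + 0.5·(241 − 195) = 195 + 0.5·46 = 218.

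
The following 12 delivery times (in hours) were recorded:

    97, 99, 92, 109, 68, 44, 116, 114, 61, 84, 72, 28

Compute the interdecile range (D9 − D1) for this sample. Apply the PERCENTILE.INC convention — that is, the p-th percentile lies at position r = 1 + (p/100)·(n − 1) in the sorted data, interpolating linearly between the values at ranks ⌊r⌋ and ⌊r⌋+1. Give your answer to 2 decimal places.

67.80

Sorted: 28, 44, 61, 68, 72, 84, 92, 97, 99, 109, 114, 116.
n = 12.
P10: r = 2.1; ranks 2–3 are 44, 61; interpolating gives 45.7.
P90: r = 10.9; ranks 10–11 are 109, 114; interpolating gives 113.5.
Difference: 113.5 − 45.7 = 67.8.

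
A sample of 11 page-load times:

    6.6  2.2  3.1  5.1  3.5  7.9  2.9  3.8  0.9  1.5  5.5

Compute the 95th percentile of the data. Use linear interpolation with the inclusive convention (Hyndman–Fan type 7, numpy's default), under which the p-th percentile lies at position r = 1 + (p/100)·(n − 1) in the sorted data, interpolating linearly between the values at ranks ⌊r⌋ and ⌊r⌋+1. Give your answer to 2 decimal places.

7.25

Sorted: 0.9, 1.5, 2.2, 2.9, 3.1, 3.5, 3.8, 5.1, 5.5, 6.6, 7.9.
n = 11.
r = 1 + (95/100)·(11 − 1) = 1 + 9.5 = 10.5.
Rank 10 is 6.6 and rank 11 is 7.9.
Interpolate: 6.6 + 0.5·(7.9 − 6.6) = 6.6 + 0.5·1.3 = 7.25.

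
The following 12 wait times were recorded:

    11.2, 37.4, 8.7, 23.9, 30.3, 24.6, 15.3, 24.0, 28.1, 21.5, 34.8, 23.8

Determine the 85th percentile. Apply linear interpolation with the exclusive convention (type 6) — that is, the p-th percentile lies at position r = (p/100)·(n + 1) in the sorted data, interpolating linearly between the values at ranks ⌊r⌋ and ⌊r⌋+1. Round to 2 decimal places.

Sorted: 8.7, 11.2, 15.3, 21.5, 23.8, 23.9, 24.0, 24.6, 28.1, 30.3, 34.8, 37.4.
n = 12.
r = (85/100)·(12 + 1) = 11.05.
Rank 11 is 34.8 and rank 12 is 37.4.
Interpolate: 34.8 + 0.05·(37.4 − 34.8) = 34.8 + 0.05·2.6 = 34.93.

34.93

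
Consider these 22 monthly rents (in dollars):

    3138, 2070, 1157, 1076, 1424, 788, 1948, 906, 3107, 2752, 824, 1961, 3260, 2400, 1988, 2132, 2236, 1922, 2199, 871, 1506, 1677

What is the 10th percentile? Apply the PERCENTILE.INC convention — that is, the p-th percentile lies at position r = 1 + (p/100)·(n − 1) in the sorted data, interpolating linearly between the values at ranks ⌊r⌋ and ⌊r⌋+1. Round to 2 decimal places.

Sorted: 788, 824, 871, 906, 1076, 1157, 1424, 1506, 1677, 1922, 1948, 1961, 1988, 2070, 2132, 2199, 2236, 2400, 2752, 3107, 3138, 3260.
n = 22.
r = 1 + (10/100)·(22 − 1) = 1 + 2.1 = 3.1.
Rank 3 is 871 and rank 4 is 906.
Interpolate: 871 + 0.1·(906 − 871) = 871 + 0.1·35 = 874.5.

874.50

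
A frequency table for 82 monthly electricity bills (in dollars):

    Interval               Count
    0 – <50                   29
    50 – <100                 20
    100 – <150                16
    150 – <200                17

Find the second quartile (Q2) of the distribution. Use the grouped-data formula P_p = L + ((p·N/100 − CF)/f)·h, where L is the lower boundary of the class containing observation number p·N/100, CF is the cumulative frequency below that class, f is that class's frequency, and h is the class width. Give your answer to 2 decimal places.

N = 82; target position k = 50/100 · 82 = 41.
Cumulative frequencies: 29, 49, 65, 82.
Observation 41 falls in the class 50 – <100.
L = 50, CF = 29, f = 20, h = 50.
P50 = 50 + ((41 − 29)/20)·50 = 50 + 30 = 80.

80.00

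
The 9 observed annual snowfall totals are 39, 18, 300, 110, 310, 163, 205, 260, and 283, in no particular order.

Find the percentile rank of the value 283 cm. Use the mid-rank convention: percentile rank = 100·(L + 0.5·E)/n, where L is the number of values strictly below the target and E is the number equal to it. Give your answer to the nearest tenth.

72.2

Sorted: 18, 39, 110, 163, 205, 260, 283, 300, 310.
Count below 283: L = 6; count equal: E = 1; n = 9.
Percentile rank = 100·(6 + 0.5·1)/9 = 100·6.5/9 = 72.22.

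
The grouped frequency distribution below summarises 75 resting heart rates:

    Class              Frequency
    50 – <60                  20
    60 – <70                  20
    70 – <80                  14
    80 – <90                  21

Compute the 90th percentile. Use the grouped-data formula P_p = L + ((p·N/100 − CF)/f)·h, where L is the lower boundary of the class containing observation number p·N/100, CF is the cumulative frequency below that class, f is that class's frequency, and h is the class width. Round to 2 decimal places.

N = 75; target position k = 90/100 · 75 = 67.5.
Cumulative frequencies: 20, 40, 54, 75.
Observation 67.5 falls in the class 80 – <90.
L = 80, CF = 54, f = 21, h = 10.
P90 = 80 + ((67.5 − 54)/21)·10 = 80 + 6.42857 = 86.4286.

86.43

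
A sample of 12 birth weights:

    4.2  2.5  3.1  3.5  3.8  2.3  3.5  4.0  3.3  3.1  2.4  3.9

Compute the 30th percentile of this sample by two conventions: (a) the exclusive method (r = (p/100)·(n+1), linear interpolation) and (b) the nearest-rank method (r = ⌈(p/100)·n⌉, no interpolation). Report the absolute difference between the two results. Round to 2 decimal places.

Sorted: 2.3, 2.4, 2.5, 3.1, 3.1, 3.3, 3.5, 3.5, 3.8, 3.9, 4.0, 4.2.
n = 12.
(a) r = 3.9; between ranks 3 (2.5) and 4 (3.1): 3.04.
(b) the nearest-rank method: rank 4 → 3.1.
|3.04 − 3.1| = 0.06.

0.06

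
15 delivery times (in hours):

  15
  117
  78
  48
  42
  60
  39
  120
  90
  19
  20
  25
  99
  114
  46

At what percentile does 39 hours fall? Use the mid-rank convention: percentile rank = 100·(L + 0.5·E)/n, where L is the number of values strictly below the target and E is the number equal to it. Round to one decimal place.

Sorted: 15, 19, 20, 25, 39, 42, 46, 48, 60, 78, 90, 99, 114, 117, 120.
Count below 39: L = 4; count equal: E = 1; n = 15.
Percentile rank = 100·(4 + 0.5·1)/15 = 100·4.5/15 = 30.

30.0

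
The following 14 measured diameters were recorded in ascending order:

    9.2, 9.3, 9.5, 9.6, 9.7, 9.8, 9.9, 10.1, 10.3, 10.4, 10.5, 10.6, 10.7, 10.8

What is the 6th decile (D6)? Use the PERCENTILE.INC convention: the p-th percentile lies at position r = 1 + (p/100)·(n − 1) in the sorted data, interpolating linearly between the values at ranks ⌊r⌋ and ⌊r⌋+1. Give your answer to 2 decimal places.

10.26

n = 14.
r = 1 + (60/100)·(14 − 1) = 1 + 7.8 = 8.8.
Rank 8 is 10.1 and rank 9 is 10.3.
Interpolate: 10.1 + 0.8·(10.3 − 10.1) = 10.1 + 0.8·0.2 = 10.26.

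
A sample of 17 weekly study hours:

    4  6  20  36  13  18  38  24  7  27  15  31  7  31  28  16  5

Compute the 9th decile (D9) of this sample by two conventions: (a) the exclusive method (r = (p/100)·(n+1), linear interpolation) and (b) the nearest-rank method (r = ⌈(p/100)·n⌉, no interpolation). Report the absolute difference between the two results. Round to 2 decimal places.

Sorted: 4, 5, 6, 7, 7, 13, 15, 16, 18, 20, 24, 27, 28, 31, 31, 36, 38.
n = 17.
(a) r = 16.2; between ranks 16 (36) and 17 (38): 36.4.
(b) the nearest-rank method: rank 16 → 36.
|36.4 − 36| = 0.4.

0.40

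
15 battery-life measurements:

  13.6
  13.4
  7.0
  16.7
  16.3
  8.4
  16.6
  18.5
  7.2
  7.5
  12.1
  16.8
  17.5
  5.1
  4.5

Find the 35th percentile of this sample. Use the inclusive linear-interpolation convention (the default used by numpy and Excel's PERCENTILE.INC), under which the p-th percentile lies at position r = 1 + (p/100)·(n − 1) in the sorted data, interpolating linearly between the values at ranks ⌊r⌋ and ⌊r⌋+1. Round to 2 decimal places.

Sorted: 4.5, 5.1, 7.0, 7.2, 7.5, 8.4, 12.1, 13.4, 13.6, 16.3, 16.6, 16.7, 16.8, 17.5, 18.5.
n = 15.
r = 1 + (35/100)·(15 − 1) = 1 + 4.9 = 5.9.
Rank 5 is 7.5 and rank 6 is 8.4.
Interpolate: 7.5 + 0.9·(8.4 − 7.5) = 7.5 + 0.9·0.9 = 8.31.

8.31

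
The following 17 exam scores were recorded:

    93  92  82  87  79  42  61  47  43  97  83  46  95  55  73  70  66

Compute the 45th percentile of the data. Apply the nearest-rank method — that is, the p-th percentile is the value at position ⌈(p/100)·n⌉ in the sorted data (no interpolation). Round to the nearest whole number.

Sorted: 42, 43, 46, 47, 55, 61, 66, 70, 73, 79, 82, 83, 87, 92, 93, 95, 97.
n = 17.
Position = ⌈45/100 · 17⌉ = ⌈7.65⌉ = 8.
The value at rank 8 is 70.

70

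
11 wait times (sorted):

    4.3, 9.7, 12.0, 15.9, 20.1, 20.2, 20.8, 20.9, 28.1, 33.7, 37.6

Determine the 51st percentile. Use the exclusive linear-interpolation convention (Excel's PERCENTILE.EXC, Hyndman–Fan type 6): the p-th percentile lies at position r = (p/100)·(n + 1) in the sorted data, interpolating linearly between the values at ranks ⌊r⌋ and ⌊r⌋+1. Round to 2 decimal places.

n = 11.
r = (51/100)·(11 + 1) = 6.12.
Rank 6 is 20.2 and rank 7 is 20.8.
Interpolate: 20.2 + 0.12·(20.8 − 20.2) = 20.2 + 0.12·0.6 = 20.272.

20.27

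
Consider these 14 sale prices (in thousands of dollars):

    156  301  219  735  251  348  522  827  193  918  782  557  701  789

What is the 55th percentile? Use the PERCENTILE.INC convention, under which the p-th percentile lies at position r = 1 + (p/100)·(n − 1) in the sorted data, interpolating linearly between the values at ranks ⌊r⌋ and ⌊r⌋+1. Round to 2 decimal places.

Sorted: 156, 193, 219, 251, 301, 348, 522, 557, 701, 735, 782, 789, 827, 918.
n = 14.
r = 1 + (55/100)·(14 − 1) = 1 + 7.15 = 8.15.
Rank 8 is 557 and rank 9 is 701.
Interpolate: 557 + 0.15·(701 − 557) = 557 + 0.15·144 = 578.6.

578.60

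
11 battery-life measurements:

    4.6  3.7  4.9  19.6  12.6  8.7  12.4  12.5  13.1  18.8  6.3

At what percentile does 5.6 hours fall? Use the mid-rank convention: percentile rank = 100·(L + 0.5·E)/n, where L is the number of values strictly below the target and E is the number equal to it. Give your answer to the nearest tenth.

27.3

Sorted: 3.7, 4.6, 4.9, 6.3, 8.7, 12.4, 12.5, 12.6, 13.1, 18.8, 19.6.
Count below 5.6: L = 3; count equal: E = 0; n = 11.
Percentile rank = 100·(3 + 0.5·0)/11 = 100·3/11 = 27.27.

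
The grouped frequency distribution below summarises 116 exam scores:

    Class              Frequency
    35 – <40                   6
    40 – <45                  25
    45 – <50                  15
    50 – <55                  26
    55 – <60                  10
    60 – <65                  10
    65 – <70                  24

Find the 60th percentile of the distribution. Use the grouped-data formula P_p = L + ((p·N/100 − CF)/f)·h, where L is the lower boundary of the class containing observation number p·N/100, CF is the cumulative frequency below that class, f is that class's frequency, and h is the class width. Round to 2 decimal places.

N = 116; target position k = 60/100 · 116 = 69.6.
Cumulative frequencies: 6, 31, 46, 72, 82, 92, 116.
Observation 69.6 falls in the class 50 – <55.
L = 50, CF = 46, f = 26, h = 5.
P60 = 50 + ((69.6 − 46)/26)·5 = 50 + 4.53846 = 54.5385.

54.54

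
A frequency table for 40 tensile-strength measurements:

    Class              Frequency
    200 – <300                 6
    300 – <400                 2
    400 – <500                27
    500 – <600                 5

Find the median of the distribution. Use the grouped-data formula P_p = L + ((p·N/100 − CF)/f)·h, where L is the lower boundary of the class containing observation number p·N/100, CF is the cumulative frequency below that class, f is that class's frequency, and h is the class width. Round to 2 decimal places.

444.44

N = 40; target position k = 50/100 · 40 = 20.
Cumulative frequencies: 6, 8, 35, 40.
Observation 20 falls in the class 400 – <500.
L = 400, CF = 8, f = 27, h = 100.
P50 = 400 + ((20 − 8)/27)·100 = 400 + 44.4444 = 444.444.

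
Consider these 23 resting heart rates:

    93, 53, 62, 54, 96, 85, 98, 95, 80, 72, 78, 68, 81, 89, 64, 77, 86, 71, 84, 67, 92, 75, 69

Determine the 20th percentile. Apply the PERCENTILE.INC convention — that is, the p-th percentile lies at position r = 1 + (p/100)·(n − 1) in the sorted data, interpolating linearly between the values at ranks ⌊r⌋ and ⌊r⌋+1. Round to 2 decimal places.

Sorted: 53, 54, 62, 64, 67, 68, 69, 71, 72, 75, 77, 78, 80, 81, 84, 85, 86, 89, 92, 93, 95, 96, 98.
n = 23.
r = 1 + (20/100)·(23 − 1) = 1 + 4.4 = 5.4.
Rank 5 is 67 and rank 6 is 68.
Interpolate: 67 + 0.4·(68 − 67) = 67 + 0.4·1 = 67.4.

67.40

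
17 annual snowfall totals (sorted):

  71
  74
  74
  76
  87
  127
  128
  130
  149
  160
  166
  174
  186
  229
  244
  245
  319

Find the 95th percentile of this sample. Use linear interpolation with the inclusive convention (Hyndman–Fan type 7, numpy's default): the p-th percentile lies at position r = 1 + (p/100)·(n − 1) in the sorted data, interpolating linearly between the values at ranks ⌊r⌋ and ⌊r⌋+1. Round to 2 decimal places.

259.80

n = 17.
r = 1 + (95/100)·(17 − 1) = 1 + 15.2 = 16.2.
Rank 16 is 245 and rank 17 is 319.
Interpolate: 245 + 0.2·(319 − 245) = 245 + 0.2·74 = 259.8.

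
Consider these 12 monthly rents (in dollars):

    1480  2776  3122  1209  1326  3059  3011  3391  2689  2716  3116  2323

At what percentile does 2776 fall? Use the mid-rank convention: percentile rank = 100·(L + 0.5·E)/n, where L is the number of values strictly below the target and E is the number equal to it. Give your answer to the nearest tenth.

Sorted: 1209, 1326, 1480, 2323, 2689, 2716, 2776, 3011, 3059, 3116, 3122, 3391.
Count below 2776: L = 6; count equal: E = 1; n = 12.
Percentile rank = 100·(6 + 0.5·1)/12 = 100·6.5/12 = 54.17.

54.2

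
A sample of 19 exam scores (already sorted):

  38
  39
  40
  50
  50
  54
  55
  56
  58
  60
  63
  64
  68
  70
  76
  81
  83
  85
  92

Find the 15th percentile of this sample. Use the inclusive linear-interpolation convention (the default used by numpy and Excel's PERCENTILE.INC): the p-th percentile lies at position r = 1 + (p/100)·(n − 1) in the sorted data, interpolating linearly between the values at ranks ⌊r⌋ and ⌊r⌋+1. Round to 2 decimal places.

47.00

n = 19.
r = 1 + (15/100)·(19 − 1) = 1 + 2.7 = 3.7.
Rank 3 is 40 and rank 4 is 50.
Interpolate: 40 + 0.7·(50 − 40) = 40 + 0.7·10 = 47.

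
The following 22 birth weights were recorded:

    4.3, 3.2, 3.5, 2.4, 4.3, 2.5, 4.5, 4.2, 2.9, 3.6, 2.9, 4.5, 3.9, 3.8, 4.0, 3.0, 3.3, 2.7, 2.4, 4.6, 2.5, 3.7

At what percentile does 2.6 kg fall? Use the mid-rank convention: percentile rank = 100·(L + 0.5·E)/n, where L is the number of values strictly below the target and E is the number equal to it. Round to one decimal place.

18.2

Sorted: 2.4, 2.4, 2.5, 2.5, 2.7, 2.9, 2.9, 3.0, 3.2, 3.3, 3.5, 3.6, 3.7, 3.8, 3.9, 4.0, 4.2, 4.3, 4.3, 4.5, 4.5, 4.6.
Count below 2.6: L = 4; count equal: E = 0; n = 22.
Percentile rank = 100·(4 + 0.5·0)/22 = 100·4/22 = 18.18.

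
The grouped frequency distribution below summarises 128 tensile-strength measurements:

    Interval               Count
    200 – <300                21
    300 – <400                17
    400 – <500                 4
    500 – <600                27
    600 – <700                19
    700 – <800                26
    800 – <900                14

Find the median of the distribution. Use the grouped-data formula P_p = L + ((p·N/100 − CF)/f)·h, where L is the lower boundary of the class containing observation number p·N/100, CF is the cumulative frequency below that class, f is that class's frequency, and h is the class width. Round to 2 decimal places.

N = 128; target position k = 50/100 · 128 = 64.
Cumulative frequencies: 21, 38, 42, 69, 88, 114, 128.
Observation 64 falls in the class 500 – <600.
L = 500, CF = 42, f = 27, h = 100.
P50 = 500 + ((64 − 42)/27)·100 = 500 + 81.4815 = 581.481.

581.48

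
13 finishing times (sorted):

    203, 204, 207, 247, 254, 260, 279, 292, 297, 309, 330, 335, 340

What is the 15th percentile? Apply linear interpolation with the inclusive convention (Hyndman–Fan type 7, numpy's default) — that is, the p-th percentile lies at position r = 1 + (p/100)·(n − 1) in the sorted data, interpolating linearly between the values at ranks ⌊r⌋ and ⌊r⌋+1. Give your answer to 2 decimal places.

n = 13.
r = 1 + (15/100)·(13 − 1) = 1 + 1.8 = 2.8.
Rank 2 is 204 and rank 3 is 207.
Interpolate: 204 + 0.8·(207 − 204) = 204 + 0.8·3 = 206.4.

206.40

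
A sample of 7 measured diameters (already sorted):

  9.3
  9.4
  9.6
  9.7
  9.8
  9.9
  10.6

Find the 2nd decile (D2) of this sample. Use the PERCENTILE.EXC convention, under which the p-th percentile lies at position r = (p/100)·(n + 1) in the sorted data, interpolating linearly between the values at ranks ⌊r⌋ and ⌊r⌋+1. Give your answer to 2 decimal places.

n = 7.
r = (20/100)·(7 + 1) = 1.6.
Rank 1 is 9.3 and rank 2 is 9.4.
Interpolate: 9.3 + 0.6·(9.4 − 9.3) = 9.3 + 0.6·0.1 = 9.36.

9.36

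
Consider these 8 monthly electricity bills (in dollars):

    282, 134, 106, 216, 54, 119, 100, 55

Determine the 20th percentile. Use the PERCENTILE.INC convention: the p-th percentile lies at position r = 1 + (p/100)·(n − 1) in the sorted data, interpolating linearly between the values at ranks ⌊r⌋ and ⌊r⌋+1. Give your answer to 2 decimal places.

Sorted: 54, 55, 100, 106, 119, 134, 216, 282.
n = 8.
r = 1 + (20/100)·(8 − 1) = 1 + 1.4 = 2.4.
Rank 2 is 55 and rank 3 is 100.
Interpolate: 55 + 0.4·(100 − 55) = 55 + 0.4·45 = 73.

73.00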